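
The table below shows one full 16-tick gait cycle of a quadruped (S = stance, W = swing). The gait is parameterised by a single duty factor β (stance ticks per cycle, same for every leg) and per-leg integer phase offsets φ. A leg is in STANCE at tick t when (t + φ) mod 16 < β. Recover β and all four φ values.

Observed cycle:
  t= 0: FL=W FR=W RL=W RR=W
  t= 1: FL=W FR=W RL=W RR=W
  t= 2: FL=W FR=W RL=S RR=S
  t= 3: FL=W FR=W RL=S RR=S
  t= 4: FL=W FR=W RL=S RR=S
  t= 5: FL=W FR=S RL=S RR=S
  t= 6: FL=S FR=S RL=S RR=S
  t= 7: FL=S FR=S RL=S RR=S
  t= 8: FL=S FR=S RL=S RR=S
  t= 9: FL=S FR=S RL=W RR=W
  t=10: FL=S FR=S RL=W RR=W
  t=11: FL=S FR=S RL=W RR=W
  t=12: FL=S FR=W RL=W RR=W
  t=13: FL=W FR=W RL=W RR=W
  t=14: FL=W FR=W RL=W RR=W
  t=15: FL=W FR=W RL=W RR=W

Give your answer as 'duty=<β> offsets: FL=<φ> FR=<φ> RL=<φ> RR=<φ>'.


duty β = stance ticks per leg = 7
FL: stance ticks = 7; W→S at t=6 → φ=10
FR: stance ticks = 7; W→S at t=5 → φ=11
RL: stance ticks = 7; W→S at t=2 → φ=14
RR: stance ticks = 7; W→S at t=2 → φ=14

duty=7 offsets: FL=10 FR=11 RL=14 RR=14


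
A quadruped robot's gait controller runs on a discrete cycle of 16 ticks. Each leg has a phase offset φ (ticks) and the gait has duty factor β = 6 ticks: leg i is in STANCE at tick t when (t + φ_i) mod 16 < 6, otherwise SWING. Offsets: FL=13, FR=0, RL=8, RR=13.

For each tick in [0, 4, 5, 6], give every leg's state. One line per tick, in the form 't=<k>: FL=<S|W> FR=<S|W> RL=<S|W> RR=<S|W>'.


t=0: FL=W FR=S RL=W RR=W
t=4: FL=S FR=S RL=W RR=S
t=5: FL=S FR=S RL=W RR=S
t=6: FL=S FR=W RL=W RR=S

t=0: phase=(13,0,8,13) vs β=6 → FL=W FR=S RL=W RR=W
t=4: phase=(1,4,12,1) vs β=6 → FL=S FR=S RL=W RR=S
t=5: phase=(2,5,13,2) vs β=6 → FL=S FR=S RL=W RR=S
t=6: phase=(3,6,14,3) vs β=6 → FL=S FR=W RL=W RR=S


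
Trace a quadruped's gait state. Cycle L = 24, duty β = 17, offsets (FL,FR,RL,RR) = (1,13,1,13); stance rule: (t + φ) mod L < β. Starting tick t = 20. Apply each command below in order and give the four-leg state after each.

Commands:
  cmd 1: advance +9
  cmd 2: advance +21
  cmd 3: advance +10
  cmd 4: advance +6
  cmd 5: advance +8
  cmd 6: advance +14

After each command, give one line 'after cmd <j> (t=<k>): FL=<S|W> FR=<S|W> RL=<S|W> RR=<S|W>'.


start t=20: FL=W FR=S RL=W RR=S
cmd 1: advance +9 → t=29, phase=(6,18,6,18) → FL=S FR=W RL=S RR=W
cmd 2: advance +21 → t=50, phase=(3,15,3,15) → FL=S FR=S RL=S RR=S
cmd 3: advance +10 → t=60, phase=(13,1,13,1) → FL=S FR=S RL=S RR=S
cmd 4: advance +6 → t=66, phase=(19,7,19,7) → FL=W FR=S RL=W RR=S
cmd 5: advance +8 → t=74, phase=(3,15,3,15) → FL=S FR=S RL=S RR=S
cmd 6: advance +14 → t=88, phase=(17,5,17,5) → FL=W FR=S RL=W RR=S

after cmd 1 (t=29): FL=S FR=W RL=S RR=W
after cmd 2 (t=50): FL=S FR=S RL=S RR=S
after cmd 3 (t=60): FL=S FR=S RL=S RR=S
after cmd 4 (t=66): FL=W FR=S RL=W RR=S
after cmd 5 (t=74): FL=S FR=S RL=S RR=S
after cmd 6 (t=88): FL=W FR=S RL=W RR=S


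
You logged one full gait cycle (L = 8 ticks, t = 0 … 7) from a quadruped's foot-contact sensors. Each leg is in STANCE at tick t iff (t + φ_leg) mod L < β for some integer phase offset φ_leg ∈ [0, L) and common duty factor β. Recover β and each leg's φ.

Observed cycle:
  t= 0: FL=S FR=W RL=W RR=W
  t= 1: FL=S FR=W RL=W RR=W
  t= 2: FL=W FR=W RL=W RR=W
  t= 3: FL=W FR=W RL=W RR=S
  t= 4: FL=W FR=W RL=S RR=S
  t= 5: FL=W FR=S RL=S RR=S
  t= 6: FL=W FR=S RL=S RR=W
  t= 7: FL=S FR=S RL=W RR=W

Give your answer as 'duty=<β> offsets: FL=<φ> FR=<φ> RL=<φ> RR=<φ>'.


duty β = stance ticks per leg = 3
FL: stance ticks = 3; W→S at t=7 → φ=1
FR: stance ticks = 3; W→S at t=5 → φ=3
RL: stance ticks = 3; W→S at t=4 → φ=4
RR: stance ticks = 3; W→S at t=3 → φ=5

duty=3 offsets: FL=1 FR=3 RL=4 RR=5


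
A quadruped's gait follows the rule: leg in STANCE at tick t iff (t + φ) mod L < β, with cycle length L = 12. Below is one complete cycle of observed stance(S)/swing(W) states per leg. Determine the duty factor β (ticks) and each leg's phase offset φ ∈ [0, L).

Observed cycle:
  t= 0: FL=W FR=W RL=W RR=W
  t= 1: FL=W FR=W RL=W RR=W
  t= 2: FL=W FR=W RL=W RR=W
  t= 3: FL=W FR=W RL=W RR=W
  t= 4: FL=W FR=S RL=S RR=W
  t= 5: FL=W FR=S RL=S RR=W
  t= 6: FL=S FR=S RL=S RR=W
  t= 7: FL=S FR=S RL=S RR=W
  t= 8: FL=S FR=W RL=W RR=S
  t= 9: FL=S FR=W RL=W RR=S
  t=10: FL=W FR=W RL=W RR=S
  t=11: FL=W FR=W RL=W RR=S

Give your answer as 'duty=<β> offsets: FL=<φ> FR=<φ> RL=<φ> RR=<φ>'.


duty β = stance ticks per leg = 4
FL: stance ticks = 4; W→S at t=6 → φ=6
FR: stance ticks = 4; W→S at t=4 → φ=8
RL: stance ticks = 4; W→S at t=4 → φ=8
RR: stance ticks = 4; W→S at t=8 → φ=4

duty=4 offsets: FL=6 FR=8 RL=8 RR=4


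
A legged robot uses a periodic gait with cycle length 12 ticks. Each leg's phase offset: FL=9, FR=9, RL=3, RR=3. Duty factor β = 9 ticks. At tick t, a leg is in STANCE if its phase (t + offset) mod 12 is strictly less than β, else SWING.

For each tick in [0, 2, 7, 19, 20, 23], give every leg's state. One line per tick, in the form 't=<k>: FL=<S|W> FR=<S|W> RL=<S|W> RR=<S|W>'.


t=0: FL=W FR=W RL=S RR=S
t=2: FL=W FR=W RL=S RR=S
t=7: FL=S FR=S RL=W RR=W
t=19: FL=S FR=S RL=W RR=W
t=20: FL=S FR=S RL=W RR=W
t=23: FL=S FR=S RL=S RR=S

t=0: phase=(9,9,3,3) vs β=9 → FL=W FR=W RL=S RR=S
t=2: phase=(11,11,5,5) vs β=9 → FL=W FR=W RL=S RR=S
t=7: phase=(4,4,10,10) vs β=9 → FL=S FR=S RL=W RR=W
t=19: phase=(4,4,10,10) vs β=9 → FL=S FR=S RL=W RR=W
t=20: phase=(5,5,11,11) vs β=9 → FL=S FR=S RL=W RR=W
t=23: phase=(8,8,2,2) vs β=9 → FL=S FR=S RL=S RR=S


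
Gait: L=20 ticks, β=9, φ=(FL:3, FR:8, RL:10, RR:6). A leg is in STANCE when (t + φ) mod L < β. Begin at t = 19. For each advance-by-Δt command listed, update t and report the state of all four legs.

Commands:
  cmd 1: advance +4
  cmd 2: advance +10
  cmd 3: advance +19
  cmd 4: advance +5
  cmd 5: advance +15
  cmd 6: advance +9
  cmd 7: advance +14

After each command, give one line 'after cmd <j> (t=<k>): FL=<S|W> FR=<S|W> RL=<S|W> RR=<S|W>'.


after cmd 1 (t=23): FL=S FR=W RL=W RR=W
after cmd 2 (t=33): FL=W FR=S RL=S RR=W
after cmd 3 (t=52): FL=W FR=S RL=S RR=W
after cmd 4 (t=57): FL=S FR=S RL=S RR=S
after cmd 5 (t=72): FL=W FR=S RL=S RR=W
after cmd 6 (t=81): FL=S FR=W RL=W RR=S
after cmd 7 (t=95): FL=W FR=S RL=S RR=S

start t=19: FL=S FR=S RL=W RR=S
cmd 1: advance +4 → t=23, phase=(6,11,13,9) → FL=S FR=W RL=W RR=W
cmd 2: advance +10 → t=33, phase=(16,1,3,19) → FL=W FR=S RL=S RR=W
cmd 3: advance +19 → t=52, phase=(15,0,2,18) → FL=W FR=S RL=S RR=W
cmd 4: advance +5 → t=57, phase=(0,5,7,3) → FL=S FR=S RL=S RR=S
cmd 5: advance +15 → t=72, phase=(15,0,2,18) → FL=W FR=S RL=S RR=W
cmd 6: advance +9 → t=81, phase=(4,9,11,7) → FL=S FR=W RL=W RR=S
cmd 7: advance +14 → t=95, phase=(18,3,5,1) → FL=W FR=S RL=S RR=S


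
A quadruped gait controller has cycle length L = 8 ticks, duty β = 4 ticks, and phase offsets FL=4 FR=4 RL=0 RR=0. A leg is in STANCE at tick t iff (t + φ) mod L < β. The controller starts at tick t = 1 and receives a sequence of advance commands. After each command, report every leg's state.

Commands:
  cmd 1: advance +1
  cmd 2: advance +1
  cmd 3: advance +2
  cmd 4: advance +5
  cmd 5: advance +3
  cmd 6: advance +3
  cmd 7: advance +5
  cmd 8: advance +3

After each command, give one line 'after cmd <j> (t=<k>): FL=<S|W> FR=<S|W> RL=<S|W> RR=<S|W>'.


start t=1: FL=W FR=W RL=S RR=S
cmd 1: advance +1 → t=2, phase=(6,6,2,2) → FL=W FR=W RL=S RR=S
cmd 2: advance +1 → t=3, phase=(7,7,3,3) → FL=W FR=W RL=S RR=S
cmd 3: advance +2 → t=5, phase=(1,1,5,5) → FL=S FR=S RL=W RR=W
cmd 4: advance +5 → t=10, phase=(6,6,2,2) → FL=W FR=W RL=S RR=S
cmd 5: advance +3 → t=13, phase=(1,1,5,5) → FL=S FR=S RL=W RR=W
cmd 6: advance +3 → t=16, phase=(4,4,0,0) → FL=W FR=W RL=S RR=S
cmd 7: advance +5 → t=21, phase=(1,1,5,5) → FL=S FR=S RL=W RR=W
cmd 8: advance +3 → t=24, phase=(4,4,0,0) → FL=W FR=W RL=S RR=S

after cmd 1 (t=2): FL=W FR=W RL=S RR=S
after cmd 2 (t=3): FL=W FR=W RL=S RR=S
after cmd 3 (t=5): FL=S FR=S RL=W RR=W
after cmd 4 (t=10): FL=W FR=W RL=S RR=S
after cmd 5 (t=13): FL=S FR=S RL=W RR=W
after cmd 6 (t=16): FL=W FR=W RL=S RR=S
after cmd 7 (t=21): FL=S FR=S RL=W RR=W
after cmd 8 (t=24): FL=W FR=W RL=S RR=S


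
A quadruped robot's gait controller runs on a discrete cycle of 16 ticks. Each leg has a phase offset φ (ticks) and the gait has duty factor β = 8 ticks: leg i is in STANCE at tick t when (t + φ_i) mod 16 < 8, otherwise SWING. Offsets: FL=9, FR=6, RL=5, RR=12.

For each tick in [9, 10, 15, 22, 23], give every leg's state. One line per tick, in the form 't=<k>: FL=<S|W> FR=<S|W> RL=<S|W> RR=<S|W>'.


t=9: FL=S FR=W RL=W RR=S
t=10: FL=S FR=S RL=W RR=S
t=15: FL=W FR=S RL=S RR=W
t=22: FL=W FR=W RL=W RR=S
t=23: FL=S FR=W RL=W RR=S

t=9: phase=(2,15,14,5) vs β=8 → FL=S FR=W RL=W RR=S
t=10: phase=(3,0,15,6) vs β=8 → FL=S FR=S RL=W RR=S
t=15: phase=(8,5,4,11) vs β=8 → FL=W FR=S RL=S RR=W
t=22: phase=(15,12,11,2) vs β=8 → FL=W FR=W RL=W RR=S
t=23: phase=(0,13,12,3) vs β=8 → FL=S FR=W RL=W RR=S


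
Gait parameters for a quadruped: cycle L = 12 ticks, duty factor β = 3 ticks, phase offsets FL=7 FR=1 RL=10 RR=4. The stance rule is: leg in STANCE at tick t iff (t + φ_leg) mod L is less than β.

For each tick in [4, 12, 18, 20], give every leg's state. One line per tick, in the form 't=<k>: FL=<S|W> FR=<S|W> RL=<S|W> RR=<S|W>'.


t=4: phase=(11,5,2,8) vs β=3 → FL=W FR=W RL=S RR=W
t=12: phase=(7,1,10,4) vs β=3 → FL=W FR=S RL=W RR=W
t=18: phase=(1,7,4,10) vs β=3 → FL=S FR=W RL=W RR=W
t=20: phase=(3,9,6,0) vs β=3 → FL=W FR=W RL=W RR=S

t=4: FL=W FR=W RL=S RR=W
t=12: FL=W FR=S RL=W RR=W
t=18: FL=S FR=W RL=W RR=W
t=20: FL=W FR=W RL=W RR=S


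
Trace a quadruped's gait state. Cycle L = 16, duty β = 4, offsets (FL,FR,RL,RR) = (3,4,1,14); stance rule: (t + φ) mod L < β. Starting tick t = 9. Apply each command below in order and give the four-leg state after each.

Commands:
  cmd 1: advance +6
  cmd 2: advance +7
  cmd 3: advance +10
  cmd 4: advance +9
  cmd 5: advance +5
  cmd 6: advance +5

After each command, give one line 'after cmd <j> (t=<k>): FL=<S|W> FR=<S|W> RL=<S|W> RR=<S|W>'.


after cmd 1 (t=15): FL=S FR=S RL=S RR=W
after cmd 2 (t=22): FL=W FR=W RL=W RR=W
after cmd 3 (t=32): FL=S FR=W RL=S RR=W
after cmd 4 (t=41): FL=W FR=W RL=W RR=W
after cmd 5 (t=46): FL=S FR=S RL=W RR=W
after cmd 6 (t=51): FL=W FR=W RL=W RR=S

start t=9: FL=W FR=W RL=W RR=W
cmd 1: advance +6 → t=15, phase=(2,3,0,13) → FL=S FR=S RL=S RR=W
cmd 2: advance +7 → t=22, phase=(9,10,7,4) → FL=W FR=W RL=W RR=W
cmd 3: advance +10 → t=32, phase=(3,4,1,14) → FL=S FR=W RL=S RR=W
cmd 4: advance +9 → t=41, phase=(12,13,10,7) → FL=W FR=W RL=W RR=W
cmd 5: advance +5 → t=46, phase=(1,2,15,12) → FL=S FR=S RL=W RR=W
cmd 6: advance +5 → t=51, phase=(6,7,4,1) → FL=W FR=W RL=W RR=S


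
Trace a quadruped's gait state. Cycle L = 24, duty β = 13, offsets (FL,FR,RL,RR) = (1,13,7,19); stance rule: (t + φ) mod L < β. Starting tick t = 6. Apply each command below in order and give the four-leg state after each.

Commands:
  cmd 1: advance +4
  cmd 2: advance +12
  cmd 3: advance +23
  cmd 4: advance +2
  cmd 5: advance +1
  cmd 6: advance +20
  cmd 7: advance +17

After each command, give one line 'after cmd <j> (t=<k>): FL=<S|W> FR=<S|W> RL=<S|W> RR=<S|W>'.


after cmd 1 (t=10): FL=S FR=W RL=W RR=S
after cmd 2 (t=22): FL=W FR=S RL=S RR=W
after cmd 3 (t=45): FL=W FR=S RL=S RR=W
after cmd 4 (t=47): FL=S FR=S RL=S RR=W
after cmd 5 (t=48): FL=S FR=W RL=S RR=W
after cmd 6 (t=68): FL=W FR=S RL=S RR=W
after cmd 7 (t=85): FL=W FR=S RL=W RR=S

start t=6: FL=S FR=W RL=W RR=S
cmd 1: advance +4 → t=10, phase=(11,23,17,5) → FL=S FR=W RL=W RR=S
cmd 2: advance +12 → t=22, phase=(23,11,5,17) → FL=W FR=S RL=S RR=W
cmd 3: advance +23 → t=45, phase=(22,10,4,16) → FL=W FR=S RL=S RR=W
cmd 4: advance +2 → t=47, phase=(0,12,6,18) → FL=S FR=S RL=S RR=W
cmd 5: advance +1 → t=48, phase=(1,13,7,19) → FL=S FR=W RL=S RR=W
cmd 6: advance +20 → t=68, phase=(21,9,3,15) → FL=W FR=S RL=S RR=W
cmd 7: advance +17 → t=85, phase=(14,2,20,8) → FL=W FR=S RL=W RR=S


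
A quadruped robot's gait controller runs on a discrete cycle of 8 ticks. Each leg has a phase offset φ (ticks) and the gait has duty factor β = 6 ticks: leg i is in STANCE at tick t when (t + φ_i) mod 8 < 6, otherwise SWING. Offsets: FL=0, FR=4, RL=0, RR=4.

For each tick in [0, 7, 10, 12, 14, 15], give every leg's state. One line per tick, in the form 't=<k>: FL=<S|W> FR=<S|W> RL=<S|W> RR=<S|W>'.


t=0: FL=S FR=S RL=S RR=S
t=7: FL=W FR=S RL=W RR=S
t=10: FL=S FR=W RL=S RR=W
t=12: FL=S FR=S RL=S RR=S
t=14: FL=W FR=S RL=W RR=S
t=15: FL=W FR=S RL=W RR=S

t=0: phase=(0,4,0,4) vs β=6 → FL=S FR=S RL=S RR=S
t=7: phase=(7,3,7,3) vs β=6 → FL=W FR=S RL=W RR=S
t=10: phase=(2,6,2,6) vs β=6 → FL=S FR=W RL=S RR=W
t=12: phase=(4,0,4,0) vs β=6 → FL=S FR=S RL=S RR=S
t=14: phase=(6,2,6,2) vs β=6 → FL=W FR=S RL=W RR=S
t=15: phase=(7,3,7,3) vs β=6 → FL=W FR=S RL=W RR=S


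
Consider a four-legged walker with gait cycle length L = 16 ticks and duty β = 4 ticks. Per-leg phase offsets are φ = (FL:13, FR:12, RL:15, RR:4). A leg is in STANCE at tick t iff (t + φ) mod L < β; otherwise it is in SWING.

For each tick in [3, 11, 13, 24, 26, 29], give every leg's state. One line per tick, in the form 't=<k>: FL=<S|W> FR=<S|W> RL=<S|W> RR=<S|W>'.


t=3: FL=S FR=W RL=S RR=W
t=11: FL=W FR=W RL=W RR=W
t=13: FL=W FR=W RL=W RR=S
t=24: FL=W FR=W RL=W RR=W
t=26: FL=W FR=W RL=W RR=W
t=29: FL=W FR=W RL=W RR=S

t=3: phase=(0,15,2,7) vs β=4 → FL=S FR=W RL=S RR=W
t=11: phase=(8,7,10,15) vs β=4 → FL=W FR=W RL=W RR=W
t=13: phase=(10,9,12,1) vs β=4 → FL=W FR=W RL=W RR=S
t=24: phase=(5,4,7,12) vs β=4 → FL=W FR=W RL=W RR=W
t=26: phase=(7,6,9,14) vs β=4 → FL=W FR=W RL=W RR=W
t=29: phase=(10,9,12,1) vs β=4 → FL=W FR=W RL=W RR=S


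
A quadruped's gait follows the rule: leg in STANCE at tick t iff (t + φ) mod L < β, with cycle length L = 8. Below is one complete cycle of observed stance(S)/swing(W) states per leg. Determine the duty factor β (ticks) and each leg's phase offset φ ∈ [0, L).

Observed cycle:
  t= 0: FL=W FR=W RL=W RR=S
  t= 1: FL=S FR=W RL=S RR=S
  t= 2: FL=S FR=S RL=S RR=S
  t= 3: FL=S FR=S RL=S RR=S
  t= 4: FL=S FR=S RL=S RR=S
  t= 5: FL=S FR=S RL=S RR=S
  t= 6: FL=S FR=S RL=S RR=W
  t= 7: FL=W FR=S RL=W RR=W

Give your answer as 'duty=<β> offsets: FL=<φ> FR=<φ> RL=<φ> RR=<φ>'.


duty β = stance ticks per leg = 6
FL: stance ticks = 6; W→S at t=1 → φ=7
FR: stance ticks = 6; W→S at t=2 → φ=6
RL: stance ticks = 6; W→S at t=1 → φ=7
RR: stance ticks = 6; W→S at t=0 → φ=0

duty=6 offsets: FL=7 FR=6 RL=7 RR=0


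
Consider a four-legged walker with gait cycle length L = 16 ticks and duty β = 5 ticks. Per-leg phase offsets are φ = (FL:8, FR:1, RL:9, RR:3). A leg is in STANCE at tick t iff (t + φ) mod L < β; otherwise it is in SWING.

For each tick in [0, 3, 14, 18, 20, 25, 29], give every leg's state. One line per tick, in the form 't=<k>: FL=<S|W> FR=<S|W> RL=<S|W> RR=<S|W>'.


t=0: phase=(8,1,9,3) vs β=5 → FL=W FR=S RL=W RR=S
t=3: phase=(11,4,12,6) vs β=5 → FL=W FR=S RL=W RR=W
t=14: phase=(6,15,7,1) vs β=5 → FL=W FR=W RL=W RR=S
t=18: phase=(10,3,11,5) vs β=5 → FL=W FR=S RL=W RR=W
t=20: phase=(12,5,13,7) vs β=5 → FL=W FR=W RL=W RR=W
t=25: phase=(1,10,2,12) vs β=5 → FL=S FR=W RL=S RR=W
t=29: phase=(5,14,6,0) vs β=5 → FL=W FR=W RL=W RR=S

t=0: FL=W FR=S RL=W RR=S
t=3: FL=W FR=S RL=W RR=W
t=14: FL=W FR=W RL=W RR=S
t=18: FL=W FR=S RL=W RR=W
t=20: FL=W FR=W RL=W RR=W
t=25: FL=S FR=W RL=S RR=W
t=29: FL=W FR=W RL=W RR=S


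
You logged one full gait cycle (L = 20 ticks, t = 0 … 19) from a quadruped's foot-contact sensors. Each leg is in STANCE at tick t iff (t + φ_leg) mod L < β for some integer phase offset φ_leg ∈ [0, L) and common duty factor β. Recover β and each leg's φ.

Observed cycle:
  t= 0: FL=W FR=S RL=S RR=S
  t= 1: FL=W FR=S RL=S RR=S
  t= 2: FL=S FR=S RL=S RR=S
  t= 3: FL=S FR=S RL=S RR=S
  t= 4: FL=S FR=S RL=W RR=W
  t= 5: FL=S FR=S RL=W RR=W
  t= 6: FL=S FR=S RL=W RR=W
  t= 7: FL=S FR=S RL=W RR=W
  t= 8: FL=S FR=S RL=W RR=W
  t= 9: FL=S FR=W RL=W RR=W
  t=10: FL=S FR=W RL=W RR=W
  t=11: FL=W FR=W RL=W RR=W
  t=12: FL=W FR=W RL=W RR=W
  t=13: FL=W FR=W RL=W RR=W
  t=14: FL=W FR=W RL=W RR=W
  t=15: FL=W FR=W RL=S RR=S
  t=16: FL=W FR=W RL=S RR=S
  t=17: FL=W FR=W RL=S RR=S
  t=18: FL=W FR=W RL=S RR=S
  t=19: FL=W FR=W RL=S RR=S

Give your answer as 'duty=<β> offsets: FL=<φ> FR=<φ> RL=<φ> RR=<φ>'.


duty=9 offsets: FL=18 FR=0 RL=5 RR=5

duty β = stance ticks per leg = 9
FL: stance ticks = 9; W→S at t=2 → φ=18
FR: stance ticks = 9; W→S at t=0 → φ=0
RL: stance ticks = 9; W→S at t=15 → φ=5
RR: stance ticks = 9; W→S at t=15 → φ=5


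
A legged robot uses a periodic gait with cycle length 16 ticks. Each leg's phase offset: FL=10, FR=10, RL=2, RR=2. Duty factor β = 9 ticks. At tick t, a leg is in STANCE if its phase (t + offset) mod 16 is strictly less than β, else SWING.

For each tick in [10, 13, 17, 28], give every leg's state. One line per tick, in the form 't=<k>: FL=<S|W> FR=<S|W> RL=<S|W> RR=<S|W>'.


t=10: phase=(4,4,12,12) vs β=9 → FL=S FR=S RL=W RR=W
t=13: phase=(7,7,15,15) vs β=9 → FL=S FR=S RL=W RR=W
t=17: phase=(11,11,3,3) vs β=9 → FL=W FR=W RL=S RR=S
t=28: phase=(6,6,14,14) vs β=9 → FL=S FR=S RL=W RR=W

t=10: FL=S FR=S RL=W RR=W
t=13: FL=S FR=S RL=W RR=W
t=17: FL=W FR=W RL=S RR=S
t=28: FL=S FR=S RL=W RR=W


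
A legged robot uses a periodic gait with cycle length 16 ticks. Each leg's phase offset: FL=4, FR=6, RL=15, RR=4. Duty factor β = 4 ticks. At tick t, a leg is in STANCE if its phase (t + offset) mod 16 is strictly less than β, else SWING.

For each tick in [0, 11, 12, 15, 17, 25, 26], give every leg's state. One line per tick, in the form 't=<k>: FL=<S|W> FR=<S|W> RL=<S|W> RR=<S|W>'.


t=0: phase=(4,6,15,4) vs β=4 → FL=W FR=W RL=W RR=W
t=11: phase=(15,1,10,15) vs β=4 → FL=W FR=S RL=W RR=W
t=12: phase=(0,2,11,0) vs β=4 → FL=S FR=S RL=W RR=S
t=15: phase=(3,5,14,3) vs β=4 → FL=S FR=W RL=W RR=S
t=17: phase=(5,7,0,5) vs β=4 → FL=W FR=W RL=S RR=W
t=25: phase=(13,15,8,13) vs β=4 → FL=W FR=W RL=W RR=W
t=26: phase=(14,0,9,14) vs β=4 → FL=W FR=S RL=W RR=W

t=0: FL=W FR=W RL=W RR=W
t=11: FL=W FR=S RL=W RR=W
t=12: FL=S FR=S RL=W RR=S
t=15: FL=S FR=W RL=W RR=S
t=17: FL=W FR=W RL=S RR=W
t=25: FL=W FR=W RL=W RR=W
t=26: FL=W FR=S RL=W RR=W


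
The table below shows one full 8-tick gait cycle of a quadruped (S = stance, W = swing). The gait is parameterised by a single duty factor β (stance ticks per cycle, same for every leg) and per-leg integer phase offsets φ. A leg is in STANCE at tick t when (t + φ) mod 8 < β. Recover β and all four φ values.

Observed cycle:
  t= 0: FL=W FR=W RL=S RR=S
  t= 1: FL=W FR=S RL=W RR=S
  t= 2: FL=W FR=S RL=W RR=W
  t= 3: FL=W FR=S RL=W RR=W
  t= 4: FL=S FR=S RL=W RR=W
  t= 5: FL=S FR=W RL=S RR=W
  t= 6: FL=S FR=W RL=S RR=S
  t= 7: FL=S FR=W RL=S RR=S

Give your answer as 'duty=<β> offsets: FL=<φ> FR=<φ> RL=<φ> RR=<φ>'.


duty=4 offsets: FL=4 FR=7 RL=3 RR=2

duty β = stance ticks per leg = 4
FL: stance ticks = 4; W→S at t=4 → φ=4
FR: stance ticks = 4; W→S at t=1 → φ=7
RL: stance ticks = 4; W→S at t=5 → φ=3
RR: stance ticks = 4; W→S at t=6 → φ=2


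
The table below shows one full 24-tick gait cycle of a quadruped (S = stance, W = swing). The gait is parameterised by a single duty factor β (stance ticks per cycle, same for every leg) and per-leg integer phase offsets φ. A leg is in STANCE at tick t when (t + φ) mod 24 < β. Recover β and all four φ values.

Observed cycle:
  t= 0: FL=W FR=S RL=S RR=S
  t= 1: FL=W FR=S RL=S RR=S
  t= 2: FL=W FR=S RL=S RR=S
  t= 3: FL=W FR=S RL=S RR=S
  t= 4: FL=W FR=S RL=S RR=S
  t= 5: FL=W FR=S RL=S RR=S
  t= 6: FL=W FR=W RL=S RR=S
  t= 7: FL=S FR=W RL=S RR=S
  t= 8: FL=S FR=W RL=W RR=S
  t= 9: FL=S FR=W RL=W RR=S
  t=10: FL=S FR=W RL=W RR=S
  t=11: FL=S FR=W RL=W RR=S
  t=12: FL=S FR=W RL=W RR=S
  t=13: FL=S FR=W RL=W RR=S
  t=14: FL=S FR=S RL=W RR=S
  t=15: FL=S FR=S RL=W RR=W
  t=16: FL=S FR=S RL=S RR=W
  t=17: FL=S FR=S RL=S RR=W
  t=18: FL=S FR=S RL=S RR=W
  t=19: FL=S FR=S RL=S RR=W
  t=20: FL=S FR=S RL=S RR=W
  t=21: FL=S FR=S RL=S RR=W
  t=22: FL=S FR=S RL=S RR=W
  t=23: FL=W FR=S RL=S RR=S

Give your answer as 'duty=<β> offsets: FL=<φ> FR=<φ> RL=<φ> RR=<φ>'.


duty β = stance ticks per leg = 16
FL: stance ticks = 16; W→S at t=7 → φ=17
FR: stance ticks = 16; W→S at t=14 → φ=10
RL: stance ticks = 16; W→S at t=16 → φ=8
RR: stance ticks = 16; W→S at t=23 → φ=1

duty=16 offsets: FL=17 FR=10 RL=8 RR=1


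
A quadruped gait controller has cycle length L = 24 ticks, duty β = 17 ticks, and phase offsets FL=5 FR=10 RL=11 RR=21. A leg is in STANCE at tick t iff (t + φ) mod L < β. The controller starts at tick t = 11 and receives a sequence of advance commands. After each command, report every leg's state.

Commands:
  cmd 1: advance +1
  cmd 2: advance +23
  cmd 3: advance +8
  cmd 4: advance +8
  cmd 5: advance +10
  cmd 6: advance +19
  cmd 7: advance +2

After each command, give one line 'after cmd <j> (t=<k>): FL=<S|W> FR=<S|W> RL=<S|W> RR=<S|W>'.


after cmd 1 (t=12): FL=W FR=W RL=W RR=S
after cmd 2 (t=35): FL=S FR=W RL=W RR=S
after cmd 3 (t=43): FL=S FR=S RL=S RR=S
after cmd 4 (t=51): FL=S FR=S RL=S RR=S
after cmd 5 (t=61): FL=W FR=W RL=S RR=S
after cmd 6 (t=80): FL=S FR=W RL=W RR=S
after cmd 7 (t=82): FL=S FR=W RL=W RR=S

start t=11: FL=S FR=W RL=W RR=S
cmd 1: advance +1 → t=12, phase=(17,22,23,9) → FL=W FR=W RL=W RR=S
cmd 2: advance +23 → t=35, phase=(16,21,22,8) → FL=S FR=W RL=W RR=S
cmd 3: advance +8 → t=43, phase=(0,5,6,16) → FL=S FR=S RL=S RR=S
cmd 4: advance +8 → t=51, phase=(8,13,14,0) → FL=S FR=S RL=S RR=S
cmd 5: advance +10 → t=61, phase=(18,23,0,10) → FL=W FR=W RL=S RR=S
cmd 6: advance +19 → t=80, phase=(13,18,19,5) → FL=S FR=W RL=W RR=S
cmd 7: advance +2 → t=82, phase=(15,20,21,7) → FL=S FR=W RL=W RR=S


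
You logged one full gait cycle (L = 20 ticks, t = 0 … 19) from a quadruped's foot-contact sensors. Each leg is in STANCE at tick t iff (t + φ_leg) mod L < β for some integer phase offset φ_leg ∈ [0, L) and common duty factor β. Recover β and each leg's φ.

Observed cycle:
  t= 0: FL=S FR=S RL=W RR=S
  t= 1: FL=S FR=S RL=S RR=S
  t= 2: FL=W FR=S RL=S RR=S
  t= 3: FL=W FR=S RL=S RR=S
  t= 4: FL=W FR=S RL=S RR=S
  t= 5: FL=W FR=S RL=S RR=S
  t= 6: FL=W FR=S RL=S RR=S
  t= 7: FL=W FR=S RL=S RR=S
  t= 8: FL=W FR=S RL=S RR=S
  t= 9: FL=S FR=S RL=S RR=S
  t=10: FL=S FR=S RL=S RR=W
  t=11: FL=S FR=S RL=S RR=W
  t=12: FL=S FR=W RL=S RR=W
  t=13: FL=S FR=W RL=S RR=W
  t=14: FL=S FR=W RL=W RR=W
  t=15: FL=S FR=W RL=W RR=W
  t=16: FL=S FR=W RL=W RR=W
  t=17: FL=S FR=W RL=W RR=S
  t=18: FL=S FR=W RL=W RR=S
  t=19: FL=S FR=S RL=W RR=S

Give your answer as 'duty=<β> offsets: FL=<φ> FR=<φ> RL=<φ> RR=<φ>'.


duty=13 offsets: FL=11 FR=1 RL=19 RR=3

duty β = stance ticks per leg = 13
FL: stance ticks = 13; W→S at t=9 → φ=11
FR: stance ticks = 13; W→S at t=19 → φ=1
RL: stance ticks = 13; W→S at t=1 → φ=19
RR: stance ticks = 13; W→S at t=17 → φ=3


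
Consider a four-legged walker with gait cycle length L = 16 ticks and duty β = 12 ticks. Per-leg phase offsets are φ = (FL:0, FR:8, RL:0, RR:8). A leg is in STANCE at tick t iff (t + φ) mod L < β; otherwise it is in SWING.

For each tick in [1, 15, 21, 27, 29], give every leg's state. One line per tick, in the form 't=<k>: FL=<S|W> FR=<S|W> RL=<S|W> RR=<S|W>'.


t=1: phase=(1,9,1,9) vs β=12 → FL=S FR=S RL=S RR=S
t=15: phase=(15,7,15,7) vs β=12 → FL=W FR=S RL=W RR=S
t=21: phase=(5,13,5,13) vs β=12 → FL=S FR=W RL=S RR=W
t=27: phase=(11,3,11,3) vs β=12 → FL=S FR=S RL=S RR=S
t=29: phase=(13,5,13,5) vs β=12 → FL=W FR=S RL=W RR=S

t=1: FL=S FR=S RL=S RR=S
t=15: FL=W FR=S RL=W RR=S
t=21: FL=S FR=W RL=S RR=W
t=27: FL=S FR=S RL=S RR=S
t=29: FL=W FR=S RL=W RR=S


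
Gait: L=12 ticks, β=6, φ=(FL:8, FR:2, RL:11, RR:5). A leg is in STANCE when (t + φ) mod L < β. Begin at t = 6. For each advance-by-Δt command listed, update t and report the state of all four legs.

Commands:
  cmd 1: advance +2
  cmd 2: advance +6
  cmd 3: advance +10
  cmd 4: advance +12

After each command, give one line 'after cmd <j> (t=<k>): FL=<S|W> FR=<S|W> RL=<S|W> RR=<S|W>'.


start t=6: FL=S FR=W RL=S RR=W
cmd 1: advance +2 → t=8, phase=(4,10,7,1) → FL=S FR=W RL=W RR=S
cmd 2: advance +6 → t=14, phase=(10,4,1,7) → FL=W FR=S RL=S RR=W
cmd 3: advance +10 → t=24, phase=(8,2,11,5) → FL=W FR=S RL=W RR=S
cmd 4: advance +12 → t=36, phase=(8,2,11,5) → FL=W FR=S RL=W RR=S

after cmd 1 (t=8): FL=S FR=W RL=W RR=S
after cmd 2 (t=14): FL=W FR=S RL=S RR=W
after cmd 3 (t=24): FL=W FR=S RL=W RR=S
after cmd 4 (t=36): FL=W FR=S RL=W RR=S


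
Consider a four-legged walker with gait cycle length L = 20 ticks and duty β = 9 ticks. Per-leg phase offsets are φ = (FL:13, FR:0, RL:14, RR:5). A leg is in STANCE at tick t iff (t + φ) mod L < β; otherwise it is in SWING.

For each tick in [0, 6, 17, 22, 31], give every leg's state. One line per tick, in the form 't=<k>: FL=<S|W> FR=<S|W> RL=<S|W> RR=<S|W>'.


t=0: FL=W FR=S RL=W RR=S
t=6: FL=W FR=S RL=S RR=W
t=17: FL=W FR=W RL=W RR=S
t=22: FL=W FR=S RL=W RR=S
t=31: FL=S FR=W RL=S RR=W

t=0: phase=(13,0,14,5) vs β=9 → FL=W FR=S RL=W RR=S
t=6: phase=(19,6,0,11) vs β=9 → FL=W FR=S RL=S RR=W
t=17: phase=(10,17,11,2) vs β=9 → FL=W FR=W RL=W RR=S
t=22: phase=(15,2,16,7) vs β=9 → FL=W FR=S RL=W RR=S
t=31: phase=(4,11,5,16) vs β=9 → FL=S FR=W RL=S RR=W


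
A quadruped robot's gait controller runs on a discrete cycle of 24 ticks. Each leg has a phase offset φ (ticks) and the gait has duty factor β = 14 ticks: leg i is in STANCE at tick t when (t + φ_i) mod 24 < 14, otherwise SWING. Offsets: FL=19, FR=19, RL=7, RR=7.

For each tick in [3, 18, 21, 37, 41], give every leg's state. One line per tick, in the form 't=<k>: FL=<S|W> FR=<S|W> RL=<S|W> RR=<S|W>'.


t=3: phase=(22,22,10,10) vs β=14 → FL=W FR=W RL=S RR=S
t=18: phase=(13,13,1,1) vs β=14 → FL=S FR=S RL=S RR=S
t=21: phase=(16,16,4,4) vs β=14 → FL=W FR=W RL=S RR=S
t=37: phase=(8,8,20,20) vs β=14 → FL=S FR=S RL=W RR=W
t=41: phase=(12,12,0,0) vs β=14 → FL=S FR=S RL=S RR=S

t=3: FL=W FR=W RL=S RR=S
t=18: FL=S FR=S RL=S RR=S
t=21: FL=W FR=W RL=S RR=S
t=37: FL=S FR=S RL=W RR=W
t=41: FL=S FR=S RL=S RR=S


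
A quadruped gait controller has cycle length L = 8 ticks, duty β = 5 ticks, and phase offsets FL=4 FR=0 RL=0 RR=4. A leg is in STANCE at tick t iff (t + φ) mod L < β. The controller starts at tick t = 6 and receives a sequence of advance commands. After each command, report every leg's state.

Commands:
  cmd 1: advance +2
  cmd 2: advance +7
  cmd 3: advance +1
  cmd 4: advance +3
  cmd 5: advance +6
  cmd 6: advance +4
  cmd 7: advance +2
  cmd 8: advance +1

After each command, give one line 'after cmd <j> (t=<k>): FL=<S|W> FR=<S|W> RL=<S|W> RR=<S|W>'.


after cmd 1 (t=8): FL=S FR=S RL=S RR=S
after cmd 2 (t=15): FL=S FR=W RL=W RR=S
after cmd 3 (t=16): FL=S FR=S RL=S RR=S
after cmd 4 (t=19): FL=W FR=S RL=S RR=W
after cmd 5 (t=25): FL=W FR=S RL=S RR=W
after cmd 6 (t=29): FL=S FR=W RL=W RR=S
after cmd 7 (t=31): FL=S FR=W RL=W RR=S
after cmd 8 (t=32): FL=S FR=S RL=S RR=S

start t=6: FL=S FR=W RL=W RR=S
cmd 1: advance +2 → t=8, phase=(4,0,0,4) → FL=S FR=S RL=S RR=S
cmd 2: advance +7 → t=15, phase=(3,7,7,3) → FL=S FR=W RL=W RR=S
cmd 3: advance +1 → t=16, phase=(4,0,0,4) → FL=S FR=S RL=S RR=S
cmd 4: advance +3 → t=19, phase=(7,3,3,7) → FL=W FR=S RL=S RR=W
cmd 5: advance +6 → t=25, phase=(5,1,1,5) → FL=W FR=S RL=S RR=W
cmd 6: advance +4 → t=29, phase=(1,5,5,1) → FL=S FR=W RL=W RR=S
cmd 7: advance +2 → t=31, phase=(3,7,7,3) → FL=S FR=W RL=W RR=S
cmd 8: advance +1 → t=32, phase=(4,0,0,4) → FL=S FR=S RL=S RR=S


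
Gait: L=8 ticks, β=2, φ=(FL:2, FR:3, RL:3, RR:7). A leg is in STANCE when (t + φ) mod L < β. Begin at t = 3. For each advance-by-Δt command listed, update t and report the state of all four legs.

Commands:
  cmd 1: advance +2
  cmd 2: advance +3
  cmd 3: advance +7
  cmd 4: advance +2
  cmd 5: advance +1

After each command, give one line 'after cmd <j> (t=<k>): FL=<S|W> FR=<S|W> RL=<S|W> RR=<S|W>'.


start t=3: FL=W FR=W RL=W RR=W
cmd 1: advance +2 → t=5, phase=(7,0,0,4) → FL=W FR=S RL=S RR=W
cmd 2: advance +3 → t=8, phase=(2,3,3,7) → FL=W FR=W RL=W RR=W
cmd 3: advance +7 → t=15, phase=(1,2,2,6) → FL=S FR=W RL=W RR=W
cmd 4: advance +2 → t=17, phase=(3,4,4,0) → FL=W FR=W RL=W RR=S
cmd 5: advance +1 → t=18, phase=(4,5,5,1) → FL=W FR=W RL=W RR=S

after cmd 1 (t=5): FL=W FR=S RL=S RR=W
after cmd 2 (t=8): FL=W FR=W RL=W RR=W
after cmd 3 (t=15): FL=S FR=W RL=W RR=W
after cmd 4 (t=17): FL=W FR=W RL=W RR=S
after cmd 5 (t=18): FL=W FR=W RL=W RR=S


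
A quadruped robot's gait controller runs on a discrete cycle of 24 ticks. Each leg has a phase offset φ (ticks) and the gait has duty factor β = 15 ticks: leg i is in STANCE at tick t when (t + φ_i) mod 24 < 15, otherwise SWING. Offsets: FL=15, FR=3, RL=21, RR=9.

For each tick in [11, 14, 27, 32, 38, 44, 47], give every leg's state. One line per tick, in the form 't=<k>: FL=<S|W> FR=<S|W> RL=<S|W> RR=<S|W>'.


t=11: phase=(2,14,8,20) vs β=15 → FL=S FR=S RL=S RR=W
t=14: phase=(5,17,11,23) vs β=15 → FL=S FR=W RL=S RR=W
t=27: phase=(18,6,0,12) vs β=15 → FL=W FR=S RL=S RR=S
t=32: phase=(23,11,5,17) vs β=15 → FL=W FR=S RL=S RR=W
t=38: phase=(5,17,11,23) vs β=15 → FL=S FR=W RL=S RR=W
t=44: phase=(11,23,17,5) vs β=15 → FL=S FR=W RL=W RR=S
t=47: phase=(14,2,20,8) vs β=15 → FL=S FR=S RL=W RR=S

t=11: FL=S FR=S RL=S RR=W
t=14: FL=S FR=W RL=S RR=W
t=27: FL=W FR=S RL=S RR=S
t=32: FL=W FR=S RL=S RR=W
t=38: FL=S FR=W RL=S RR=W
t=44: FL=S FR=W RL=W RR=S
t=47: FL=S FR=S RL=W RR=S


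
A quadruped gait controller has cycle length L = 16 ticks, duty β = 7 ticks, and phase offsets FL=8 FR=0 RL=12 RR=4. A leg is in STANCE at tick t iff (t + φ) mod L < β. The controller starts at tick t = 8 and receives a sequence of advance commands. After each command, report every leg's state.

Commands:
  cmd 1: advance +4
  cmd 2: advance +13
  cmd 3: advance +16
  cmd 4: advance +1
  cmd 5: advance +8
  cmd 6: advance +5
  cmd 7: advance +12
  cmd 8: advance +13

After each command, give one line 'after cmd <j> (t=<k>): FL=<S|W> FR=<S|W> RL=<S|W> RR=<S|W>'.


after cmd 1 (t=12): FL=S FR=W RL=W RR=S
after cmd 2 (t=25): FL=S FR=W RL=S RR=W
after cmd 3 (t=41): FL=S FR=W RL=S RR=W
after cmd 4 (t=42): FL=S FR=W RL=S RR=W
after cmd 5 (t=50): FL=W FR=S RL=W RR=S
after cmd 6 (t=55): FL=W FR=W RL=S RR=W
after cmd 7 (t=67): FL=W FR=S RL=W RR=W
after cmd 8 (t=80): FL=W FR=S RL=W RR=S

start t=8: FL=S FR=W RL=S RR=W
cmd 1: advance +4 → t=12, phase=(4,12,8,0) → FL=S FR=W RL=W RR=S
cmd 2: advance +13 → t=25, phase=(1,9,5,13) → FL=S FR=W RL=S RR=W
cmd 3: advance +16 → t=41, phase=(1,9,5,13) → FL=S FR=W RL=S RR=W
cmd 4: advance +1 → t=42, phase=(2,10,6,14) → FL=S FR=W RL=S RR=W
cmd 5: advance +8 → t=50, phase=(10,2,14,6) → FL=W FR=S RL=W RR=S
cmd 6: advance +5 → t=55, phase=(15,7,3,11) → FL=W FR=W RL=S RR=W
cmd 7: advance +12 → t=67, phase=(11,3,15,7) → FL=W FR=S RL=W RR=W
cmd 8: advance +13 → t=80, phase=(8,0,12,4) → FL=W FR=S RL=W RR=S


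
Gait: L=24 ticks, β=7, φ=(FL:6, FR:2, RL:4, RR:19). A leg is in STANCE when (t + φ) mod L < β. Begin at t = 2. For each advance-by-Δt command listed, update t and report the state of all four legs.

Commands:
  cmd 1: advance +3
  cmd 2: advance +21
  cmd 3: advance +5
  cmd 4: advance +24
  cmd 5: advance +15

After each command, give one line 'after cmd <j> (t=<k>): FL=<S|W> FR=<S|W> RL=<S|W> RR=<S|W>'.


after cmd 1 (t=5): FL=W FR=W RL=W RR=S
after cmd 2 (t=26): FL=W FR=S RL=S RR=W
after cmd 3 (t=31): FL=W FR=W RL=W RR=S
after cmd 4 (t=55): FL=W FR=W RL=W RR=S
after cmd 5 (t=70): FL=S FR=S RL=S RR=W

start t=2: FL=W FR=S RL=S RR=W
cmd 1: advance +3 → t=5, phase=(11,7,9,0) → FL=W FR=W RL=W RR=S
cmd 2: advance +21 → t=26, phase=(8,4,6,21) → FL=W FR=S RL=S RR=W
cmd 3: advance +5 → t=31, phase=(13,9,11,2) → FL=W FR=W RL=W RR=S
cmd 4: advance +24 → t=55, phase=(13,9,11,2) → FL=W FR=W RL=W RR=S
cmd 5: advance +15 → t=70, phase=(4,0,2,17) → FL=S FR=S RL=S RR=W


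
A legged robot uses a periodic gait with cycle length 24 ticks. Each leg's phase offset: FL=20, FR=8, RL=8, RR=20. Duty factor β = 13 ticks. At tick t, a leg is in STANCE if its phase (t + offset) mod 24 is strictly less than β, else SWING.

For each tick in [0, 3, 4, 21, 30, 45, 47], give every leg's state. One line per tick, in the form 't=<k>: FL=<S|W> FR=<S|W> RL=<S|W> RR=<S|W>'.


t=0: phase=(20,8,8,20) vs β=13 → FL=W FR=S RL=S RR=W
t=3: phase=(23,11,11,23) vs β=13 → FL=W FR=S RL=S RR=W
t=4: phase=(0,12,12,0) vs β=13 → FL=S FR=S RL=S RR=S
t=21: phase=(17,5,5,17) vs β=13 → FL=W FR=S RL=S RR=W
t=30: phase=(2,14,14,2) vs β=13 → FL=S FR=W RL=W RR=S
t=45: phase=(17,5,5,17) vs β=13 → FL=W FR=S RL=S RR=W
t=47: phase=(19,7,7,19) vs β=13 → FL=W FR=S RL=S RR=W

t=0: FL=W FR=S RL=S RR=W
t=3: FL=W FR=S RL=S RR=W
t=4: FL=S FR=S RL=S RR=S
t=21: FL=W FR=S RL=S RR=W
t=30: FL=S FR=W RL=W RR=S
t=45: FL=W FR=S RL=S RR=W
t=47: FL=W FR=S RL=S RR=W


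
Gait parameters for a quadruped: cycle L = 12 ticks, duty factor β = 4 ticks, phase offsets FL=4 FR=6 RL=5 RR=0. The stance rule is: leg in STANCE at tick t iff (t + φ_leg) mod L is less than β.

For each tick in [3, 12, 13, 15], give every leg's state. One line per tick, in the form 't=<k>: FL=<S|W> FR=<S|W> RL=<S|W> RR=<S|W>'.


t=3: FL=W FR=W RL=W RR=S
t=12: FL=W FR=W RL=W RR=S
t=13: FL=W FR=W RL=W RR=S
t=15: FL=W FR=W RL=W RR=S

t=3: phase=(7,9,8,3) vs β=4 → FL=W FR=W RL=W RR=S
t=12: phase=(4,6,5,0) vs β=4 → FL=W FR=W RL=W RR=S
t=13: phase=(5,7,6,1) vs β=4 → FL=W FR=W RL=W RR=S
t=15: phase=(7,9,8,3) vs β=4 → FL=W FR=W RL=W RR=S


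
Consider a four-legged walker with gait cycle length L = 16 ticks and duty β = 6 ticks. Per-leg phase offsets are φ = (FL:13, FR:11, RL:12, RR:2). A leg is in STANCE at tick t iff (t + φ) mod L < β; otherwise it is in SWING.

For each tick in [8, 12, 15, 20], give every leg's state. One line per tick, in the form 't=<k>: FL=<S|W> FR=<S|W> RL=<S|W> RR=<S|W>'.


t=8: phase=(5,3,4,10) vs β=6 → FL=S FR=S RL=S RR=W
t=12: phase=(9,7,8,14) vs β=6 → FL=W FR=W RL=W RR=W
t=15: phase=(12,10,11,1) vs β=6 → FL=W FR=W RL=W RR=S
t=20: phase=(1,15,0,6) vs β=6 → FL=S FR=W RL=S RR=W

t=8: FL=S FR=S RL=S RR=W
t=12: FL=W FR=W RL=W RR=W
t=15: FL=W FR=W RL=W RR=S
t=20: FL=S FR=W RL=S RR=W


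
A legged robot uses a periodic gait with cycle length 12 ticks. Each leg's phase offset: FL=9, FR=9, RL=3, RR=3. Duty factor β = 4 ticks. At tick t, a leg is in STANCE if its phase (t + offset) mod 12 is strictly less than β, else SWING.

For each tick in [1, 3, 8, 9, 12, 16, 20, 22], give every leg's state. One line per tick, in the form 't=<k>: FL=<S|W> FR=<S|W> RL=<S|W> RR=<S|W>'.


t=1: FL=W FR=W RL=W RR=W
t=3: FL=S FR=S RL=W RR=W
t=8: FL=W FR=W RL=W RR=W
t=9: FL=W FR=W RL=S RR=S
t=12: FL=W FR=W RL=S RR=S
t=16: FL=S FR=S RL=W RR=W
t=20: FL=W FR=W RL=W RR=W
t=22: FL=W FR=W RL=S RR=S

t=1: phase=(10,10,4,4) vs β=4 → FL=W FR=W RL=W RR=W
t=3: phase=(0,0,6,6) vs β=4 → FL=S FR=S RL=W RR=W
t=8: phase=(5,5,11,11) vs β=4 → FL=W FR=W RL=W RR=W
t=9: phase=(6,6,0,0) vs β=4 → FL=W FR=W RL=S RR=S
t=12: phase=(9,9,3,3) vs β=4 → FL=W FR=W RL=S RR=S
t=16: phase=(1,1,7,7) vs β=4 → FL=S FR=S RL=W RR=W
t=20: phase=(5,5,11,11) vs β=4 → FL=W FR=W RL=W RR=W
t=22: phase=(7,7,1,1) vs β=4 → FL=W FR=W RL=S RR=S


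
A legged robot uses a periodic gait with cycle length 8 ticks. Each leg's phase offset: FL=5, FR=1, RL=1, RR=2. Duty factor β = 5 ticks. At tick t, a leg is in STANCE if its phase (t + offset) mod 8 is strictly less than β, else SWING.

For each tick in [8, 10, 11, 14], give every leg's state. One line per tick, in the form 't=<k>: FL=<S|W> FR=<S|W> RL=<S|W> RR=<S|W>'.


t=8: FL=W FR=S RL=S RR=S
t=10: FL=W FR=S RL=S RR=S
t=11: FL=S FR=S RL=S RR=W
t=14: FL=S FR=W RL=W RR=S

t=8: phase=(5,1,1,2) vs β=5 → FL=W FR=S RL=S RR=S
t=10: phase=(7,3,3,4) vs β=5 → FL=W FR=S RL=S RR=S
t=11: phase=(0,4,4,5) vs β=5 → FL=S FR=S RL=S RR=W
t=14: phase=(3,7,7,0) vs β=5 → FL=S FR=W RL=W RR=S


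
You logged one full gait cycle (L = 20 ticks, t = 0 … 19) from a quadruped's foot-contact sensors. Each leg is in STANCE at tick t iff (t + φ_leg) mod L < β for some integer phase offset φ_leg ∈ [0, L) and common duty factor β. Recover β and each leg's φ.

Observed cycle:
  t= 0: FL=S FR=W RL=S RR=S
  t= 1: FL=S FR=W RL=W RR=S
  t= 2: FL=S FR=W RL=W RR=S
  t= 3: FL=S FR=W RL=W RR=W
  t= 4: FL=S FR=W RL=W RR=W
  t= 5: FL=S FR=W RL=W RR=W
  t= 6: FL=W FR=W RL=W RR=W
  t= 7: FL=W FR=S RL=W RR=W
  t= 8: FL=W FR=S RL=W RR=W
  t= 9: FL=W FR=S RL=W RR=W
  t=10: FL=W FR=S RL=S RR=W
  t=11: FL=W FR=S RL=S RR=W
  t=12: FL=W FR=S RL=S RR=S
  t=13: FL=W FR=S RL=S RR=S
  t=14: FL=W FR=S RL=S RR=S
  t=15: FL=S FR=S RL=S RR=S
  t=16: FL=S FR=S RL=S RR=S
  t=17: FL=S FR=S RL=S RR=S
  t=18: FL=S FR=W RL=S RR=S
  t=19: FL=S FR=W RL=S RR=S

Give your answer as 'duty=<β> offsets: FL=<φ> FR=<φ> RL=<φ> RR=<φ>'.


duty=11 offsets: FL=5 FR=13 RL=10 RR=8

duty β = stance ticks per leg = 11
FL: stance ticks = 11; W→S at t=15 → φ=5
FR: stance ticks = 11; W→S at t=7 → φ=13
RL: stance ticks = 11; W→S at t=10 → φ=10
RR: stance ticks = 11; W→S at t=12 → φ=8


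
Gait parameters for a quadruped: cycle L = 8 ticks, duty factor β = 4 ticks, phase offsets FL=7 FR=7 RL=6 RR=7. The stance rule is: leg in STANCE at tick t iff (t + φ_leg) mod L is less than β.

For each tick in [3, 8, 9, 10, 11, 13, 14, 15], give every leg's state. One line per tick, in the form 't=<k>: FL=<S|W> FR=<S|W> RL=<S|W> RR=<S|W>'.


t=3: phase=(2,2,1,2) vs β=4 → FL=S FR=S RL=S RR=S
t=8: phase=(7,7,6,7) vs β=4 → FL=W FR=W RL=W RR=W
t=9: phase=(0,0,7,0) vs β=4 → FL=S FR=S RL=W RR=S
t=10: phase=(1,1,0,1) vs β=4 → FL=S FR=S RL=S RR=S
t=11: phase=(2,2,1,2) vs β=4 → FL=S FR=S RL=S RR=S
t=13: phase=(4,4,3,4) vs β=4 → FL=W FR=W RL=S RR=W
t=14: phase=(5,5,4,5) vs β=4 → FL=W FR=W RL=W RR=W
t=15: phase=(6,6,5,6) vs β=4 → FL=W FR=W RL=W RR=W

t=3: FL=S FR=S RL=S RR=S
t=8: FL=W FR=W RL=W RR=W
t=9: FL=S FR=S RL=W RR=S
t=10: FL=S FR=S RL=S RR=S
t=11: FL=S FR=S RL=S RR=S
t=13: FL=W FR=W RL=S RR=W
t=14: FL=W FR=W RL=W RR=W
t=15: FL=W FR=W RL=W RR=W


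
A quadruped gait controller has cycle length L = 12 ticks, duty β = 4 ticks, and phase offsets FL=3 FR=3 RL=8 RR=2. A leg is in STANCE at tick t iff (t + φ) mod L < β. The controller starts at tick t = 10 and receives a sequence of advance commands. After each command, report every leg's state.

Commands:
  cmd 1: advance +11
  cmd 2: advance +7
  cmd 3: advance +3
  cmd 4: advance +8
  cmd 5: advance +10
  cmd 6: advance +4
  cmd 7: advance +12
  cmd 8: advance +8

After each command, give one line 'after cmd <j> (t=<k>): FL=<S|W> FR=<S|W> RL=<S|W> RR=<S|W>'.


after cmd 1 (t=21): FL=S FR=S RL=W RR=W
after cmd 2 (t=28): FL=W FR=W RL=S RR=W
after cmd 3 (t=31): FL=W FR=W RL=S RR=W
after cmd 4 (t=39): FL=W FR=W RL=W RR=W
after cmd 5 (t=49): FL=W FR=W RL=W RR=S
after cmd 6 (t=53): FL=W FR=W RL=S RR=W
after cmd 7 (t=65): FL=W FR=W RL=S RR=W
after cmd 8 (t=73): FL=W FR=W RL=W RR=S

start t=10: FL=S FR=S RL=W RR=S
cmd 1: advance +11 → t=21, phase=(0,0,5,11) → FL=S FR=S RL=W RR=W
cmd 2: advance +7 → t=28, phase=(7,7,0,6) → FL=W FR=W RL=S RR=W
cmd 3: advance +3 → t=31, phase=(10,10,3,9) → FL=W FR=W RL=S RR=W
cmd 4: advance +8 → t=39, phase=(6,6,11,5) → FL=W FR=W RL=W RR=W
cmd 5: advance +10 → t=49, phase=(4,4,9,3) → FL=W FR=W RL=W RR=S
cmd 6: advance +4 → t=53, phase=(8,8,1,7) → FL=W FR=W RL=S RR=W
cmd 7: advance +12 → t=65, phase=(8,8,1,7) → FL=W FR=W RL=S RR=W
cmd 8: advance +8 → t=73, phase=(4,4,9,3) → FL=W FR=W RL=W RR=S
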